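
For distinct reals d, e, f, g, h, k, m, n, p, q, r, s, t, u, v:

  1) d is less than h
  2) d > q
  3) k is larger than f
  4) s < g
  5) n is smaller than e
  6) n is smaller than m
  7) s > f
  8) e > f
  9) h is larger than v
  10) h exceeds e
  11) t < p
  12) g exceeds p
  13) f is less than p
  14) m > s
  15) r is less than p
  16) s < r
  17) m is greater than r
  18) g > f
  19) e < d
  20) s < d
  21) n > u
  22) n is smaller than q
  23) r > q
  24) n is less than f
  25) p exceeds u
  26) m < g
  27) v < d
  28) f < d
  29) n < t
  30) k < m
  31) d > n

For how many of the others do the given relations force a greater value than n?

12

Directly above n: q, f, e, d, t, m.
One step further: s, h, k, r, p, g (12 so far).
No other element is forced above n by the given relations, so the count is 12.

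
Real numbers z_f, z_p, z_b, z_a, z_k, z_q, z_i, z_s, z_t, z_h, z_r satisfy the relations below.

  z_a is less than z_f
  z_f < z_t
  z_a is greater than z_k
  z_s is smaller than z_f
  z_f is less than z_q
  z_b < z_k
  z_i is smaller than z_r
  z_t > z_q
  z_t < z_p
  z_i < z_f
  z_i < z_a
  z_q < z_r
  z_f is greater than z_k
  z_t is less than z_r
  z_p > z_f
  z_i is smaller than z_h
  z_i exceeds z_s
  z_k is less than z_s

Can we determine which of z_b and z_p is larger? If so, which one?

z_b < z_k < z_s < z_i < z_a < z_f < z_q < z_t < z_p, by transitivity through z_k, z_s, z_i, z_a, z_f, z_q, z_t.
So z_p is larger.

z_p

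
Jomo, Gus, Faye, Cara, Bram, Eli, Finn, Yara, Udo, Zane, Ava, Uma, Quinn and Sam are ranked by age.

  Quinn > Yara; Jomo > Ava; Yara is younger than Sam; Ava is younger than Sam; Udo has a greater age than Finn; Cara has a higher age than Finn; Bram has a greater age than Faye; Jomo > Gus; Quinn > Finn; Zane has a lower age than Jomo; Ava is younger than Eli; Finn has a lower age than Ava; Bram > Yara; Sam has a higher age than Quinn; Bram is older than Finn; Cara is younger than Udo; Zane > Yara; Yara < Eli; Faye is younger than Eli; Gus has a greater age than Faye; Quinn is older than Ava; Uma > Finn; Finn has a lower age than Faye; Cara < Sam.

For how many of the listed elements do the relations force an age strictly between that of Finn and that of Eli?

2

Chaining upward from Finn reaches: Faye, Uma, Ava, Gus, Cara, Udo, Quinn, Sam, Jomo, Bram.
Chaining downward from Eli reaches: Yara, Faye, Ava.
Strictly between Finn and Eli are those in both lists: Faye, Ava — 2 elements.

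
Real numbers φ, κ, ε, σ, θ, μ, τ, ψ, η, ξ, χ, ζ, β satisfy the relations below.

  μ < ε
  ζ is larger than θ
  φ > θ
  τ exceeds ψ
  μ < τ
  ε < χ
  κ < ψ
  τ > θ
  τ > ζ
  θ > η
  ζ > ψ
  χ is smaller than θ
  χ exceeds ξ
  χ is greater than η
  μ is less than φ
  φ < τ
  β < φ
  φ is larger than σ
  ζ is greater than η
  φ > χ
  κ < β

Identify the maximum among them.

Chaining downward from τ: directly below it, μ, ψ, θ, φ, ζ; then σ, η, χ, κ, β; then ξ, ε.
That covers every other element, and nothing is given above τ, so τ is the maximum.

τ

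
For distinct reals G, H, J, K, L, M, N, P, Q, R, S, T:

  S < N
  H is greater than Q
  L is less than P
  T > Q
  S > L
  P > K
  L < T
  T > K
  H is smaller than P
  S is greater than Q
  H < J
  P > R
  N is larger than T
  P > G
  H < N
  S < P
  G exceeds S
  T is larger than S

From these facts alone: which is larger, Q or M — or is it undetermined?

undetermined

Following every chain through Q: above Q we get S, G, H, P, T, N, J.
M is not reached, and no chain runs the other way from M to Q.
So the given relations leave the order of Q and M undetermined.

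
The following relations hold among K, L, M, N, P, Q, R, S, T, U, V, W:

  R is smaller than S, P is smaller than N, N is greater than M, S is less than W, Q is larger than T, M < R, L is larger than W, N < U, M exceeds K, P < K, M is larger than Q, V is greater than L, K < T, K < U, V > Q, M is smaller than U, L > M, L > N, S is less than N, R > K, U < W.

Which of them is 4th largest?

U

The consecutive relations fix a unique order: P < K < T < Q < M < R < S < N < U < W < L < V.
Counting 4 from the largest end gives U.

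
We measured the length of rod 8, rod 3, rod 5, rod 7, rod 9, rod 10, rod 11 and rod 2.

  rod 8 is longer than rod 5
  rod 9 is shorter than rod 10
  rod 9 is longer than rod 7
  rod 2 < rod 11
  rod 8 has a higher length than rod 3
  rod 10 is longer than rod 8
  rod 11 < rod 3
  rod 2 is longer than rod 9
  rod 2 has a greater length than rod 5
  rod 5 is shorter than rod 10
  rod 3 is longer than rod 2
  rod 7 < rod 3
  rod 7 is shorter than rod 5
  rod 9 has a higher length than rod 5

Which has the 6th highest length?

Piecing the relations together gives one ordering: rod 7 < rod 5 < rod 9 < rod 2 < rod 11 < rod 3 < rod 8 < rod 10.
The 6th largest is rod 9.

rod 9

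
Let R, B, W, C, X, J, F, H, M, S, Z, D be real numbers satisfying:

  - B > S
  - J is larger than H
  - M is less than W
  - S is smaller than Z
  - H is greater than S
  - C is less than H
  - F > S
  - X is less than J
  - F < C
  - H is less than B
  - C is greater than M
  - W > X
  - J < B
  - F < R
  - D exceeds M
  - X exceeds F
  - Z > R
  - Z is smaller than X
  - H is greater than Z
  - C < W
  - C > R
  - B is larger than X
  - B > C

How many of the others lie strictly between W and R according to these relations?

The relations place R below W. An element lies strictly between them when it is forced above R and also forced below W.
Above R: {C, Z, X, H, J, B}. Below W: {S, F, M, C, Z, X}.
Intersection: {C, Z, X} — 3.

3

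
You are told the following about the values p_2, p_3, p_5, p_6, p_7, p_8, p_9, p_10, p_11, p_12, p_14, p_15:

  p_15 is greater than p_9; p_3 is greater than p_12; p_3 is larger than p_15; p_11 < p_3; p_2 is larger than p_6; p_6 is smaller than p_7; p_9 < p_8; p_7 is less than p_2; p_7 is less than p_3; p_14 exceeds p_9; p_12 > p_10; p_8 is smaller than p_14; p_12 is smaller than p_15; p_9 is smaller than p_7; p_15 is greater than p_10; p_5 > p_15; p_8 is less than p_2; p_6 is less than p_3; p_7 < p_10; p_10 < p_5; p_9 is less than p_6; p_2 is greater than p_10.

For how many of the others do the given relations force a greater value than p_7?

6

The elements the relations force above p_7 are p_10, p_12, p_15, p_5, p_2, p_3 — no chain reaches any other.
That is 6.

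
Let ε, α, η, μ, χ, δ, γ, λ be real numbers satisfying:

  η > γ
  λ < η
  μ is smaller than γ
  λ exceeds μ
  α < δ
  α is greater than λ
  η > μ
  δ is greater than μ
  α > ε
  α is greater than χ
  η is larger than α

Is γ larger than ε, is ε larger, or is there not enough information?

Following every chain through ε: above ε we get α, η, δ.
γ is not reached, and no chain runs the other way from γ to ε.
So the given relations leave the order of ε and γ undetermined.

undetermined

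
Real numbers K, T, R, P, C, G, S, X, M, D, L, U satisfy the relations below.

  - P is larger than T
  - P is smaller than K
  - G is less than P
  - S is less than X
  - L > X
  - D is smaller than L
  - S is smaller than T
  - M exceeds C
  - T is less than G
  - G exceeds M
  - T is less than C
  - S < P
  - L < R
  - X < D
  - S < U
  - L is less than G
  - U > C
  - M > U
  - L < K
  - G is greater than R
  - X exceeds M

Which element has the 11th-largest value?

T

Piecing the relations together gives one ordering: S < T < C < U < M < X < D < L < R < G < P < K.
The 11th largest is T.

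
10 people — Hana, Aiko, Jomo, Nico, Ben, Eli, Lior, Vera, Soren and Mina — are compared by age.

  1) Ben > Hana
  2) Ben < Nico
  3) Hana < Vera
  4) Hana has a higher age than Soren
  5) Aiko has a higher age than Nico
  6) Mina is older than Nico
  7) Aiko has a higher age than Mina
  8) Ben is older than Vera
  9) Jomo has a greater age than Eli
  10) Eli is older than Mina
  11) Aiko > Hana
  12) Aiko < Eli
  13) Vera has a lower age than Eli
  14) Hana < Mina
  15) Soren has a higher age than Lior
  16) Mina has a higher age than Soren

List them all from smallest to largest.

Lior < Soren < Hana < Vera < Ben < Nico < Mina < Aiko < Eli < Jomo

The consecutive links are each given: Lior < Soren; Soren < Hana; Hana < Vera; Vera < Ben; Ben < Nico; Nico < Mina; Mina < Aiko; Aiko < Eli; Eli < Jomo.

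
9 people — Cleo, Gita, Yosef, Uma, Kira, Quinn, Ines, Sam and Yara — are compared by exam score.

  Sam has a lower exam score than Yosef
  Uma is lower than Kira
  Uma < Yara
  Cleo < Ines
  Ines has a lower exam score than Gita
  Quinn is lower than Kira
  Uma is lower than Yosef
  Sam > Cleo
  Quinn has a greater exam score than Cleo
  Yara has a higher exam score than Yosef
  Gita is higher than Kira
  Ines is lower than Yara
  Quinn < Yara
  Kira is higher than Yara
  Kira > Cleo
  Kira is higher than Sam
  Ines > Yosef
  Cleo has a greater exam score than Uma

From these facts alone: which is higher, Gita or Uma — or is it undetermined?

Following the relations from Uma: Uma < Cleo < Sam < Yosef < Ines < Yara < Kira < Gita.
So Gita is higher.

Gita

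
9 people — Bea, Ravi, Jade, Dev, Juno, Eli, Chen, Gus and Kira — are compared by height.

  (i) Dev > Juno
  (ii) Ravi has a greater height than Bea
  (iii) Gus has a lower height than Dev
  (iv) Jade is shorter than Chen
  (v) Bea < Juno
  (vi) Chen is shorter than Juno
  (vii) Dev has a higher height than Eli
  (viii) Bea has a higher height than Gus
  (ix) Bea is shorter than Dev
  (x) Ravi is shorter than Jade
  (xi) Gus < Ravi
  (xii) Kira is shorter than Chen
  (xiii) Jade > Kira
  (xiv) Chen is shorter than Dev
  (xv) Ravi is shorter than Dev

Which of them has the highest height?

Dev

Chaining downward from Dev: directly below it, Eli, Gus, Bea, Ravi, Chen, Juno; then Kira, Jade.
That covers every other element, and nothing is given above Dev, so Dev is the highest height.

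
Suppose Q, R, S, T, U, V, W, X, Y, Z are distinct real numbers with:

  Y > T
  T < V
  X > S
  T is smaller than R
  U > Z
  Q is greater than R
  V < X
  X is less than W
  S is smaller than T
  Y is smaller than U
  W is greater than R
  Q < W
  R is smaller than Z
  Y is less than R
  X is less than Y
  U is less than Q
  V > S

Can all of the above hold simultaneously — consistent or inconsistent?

Every relation is compatible with S < T < V < X < Y < R < Z < U < Q < W; the set is consistent.

consistent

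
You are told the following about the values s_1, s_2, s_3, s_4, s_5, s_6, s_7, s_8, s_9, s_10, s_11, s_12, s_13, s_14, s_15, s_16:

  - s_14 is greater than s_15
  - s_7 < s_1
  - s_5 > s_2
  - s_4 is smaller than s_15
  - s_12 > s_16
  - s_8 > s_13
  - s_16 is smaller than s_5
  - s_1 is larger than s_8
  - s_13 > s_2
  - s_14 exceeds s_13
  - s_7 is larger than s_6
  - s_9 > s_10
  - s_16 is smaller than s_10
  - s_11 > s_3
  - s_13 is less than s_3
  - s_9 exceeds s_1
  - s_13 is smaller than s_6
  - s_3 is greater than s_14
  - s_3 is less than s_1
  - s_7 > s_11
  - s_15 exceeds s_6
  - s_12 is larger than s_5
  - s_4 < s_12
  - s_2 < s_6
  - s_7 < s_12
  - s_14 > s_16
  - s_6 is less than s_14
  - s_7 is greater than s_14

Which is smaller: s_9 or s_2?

s_2

The relevant relations are s_2 < s_6; s_6 < s_15; s_15 < s_14; s_14 < s_3; s_3 < s_11; s_11 < s_7; s_7 < s_1; s_1 < s_9.
Together: s_2 < s_6 < s_15 < s_14 < s_3 < s_11 < s_7 < s_1 < s_9.
So s_2 < s_9; s_2 is the smaller of the two.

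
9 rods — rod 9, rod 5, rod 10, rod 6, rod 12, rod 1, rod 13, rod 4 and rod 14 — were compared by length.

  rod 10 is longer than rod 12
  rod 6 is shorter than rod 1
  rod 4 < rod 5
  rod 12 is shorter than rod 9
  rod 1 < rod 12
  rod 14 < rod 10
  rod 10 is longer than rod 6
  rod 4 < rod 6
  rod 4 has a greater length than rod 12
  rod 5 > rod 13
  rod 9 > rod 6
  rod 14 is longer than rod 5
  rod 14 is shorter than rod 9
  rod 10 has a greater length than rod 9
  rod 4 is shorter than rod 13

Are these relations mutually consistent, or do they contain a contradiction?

Chaining the given relations yields rod 6 < rod 1 < rod 12 < rod 4, so rod 6 < rod 4. But one relation states rod 4 < rod 6. These cannot both hold.

inconsistent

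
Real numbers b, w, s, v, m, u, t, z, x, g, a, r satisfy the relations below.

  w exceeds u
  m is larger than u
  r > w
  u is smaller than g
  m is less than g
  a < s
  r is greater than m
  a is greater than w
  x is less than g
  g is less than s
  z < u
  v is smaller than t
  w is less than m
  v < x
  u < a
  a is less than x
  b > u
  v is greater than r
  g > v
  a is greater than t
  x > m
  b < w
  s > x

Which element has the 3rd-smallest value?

Chaining the given pairs: z < u < b < w < m < r < v < t < a < x < g < s.
Counting 3 from the smallest end gives b.

b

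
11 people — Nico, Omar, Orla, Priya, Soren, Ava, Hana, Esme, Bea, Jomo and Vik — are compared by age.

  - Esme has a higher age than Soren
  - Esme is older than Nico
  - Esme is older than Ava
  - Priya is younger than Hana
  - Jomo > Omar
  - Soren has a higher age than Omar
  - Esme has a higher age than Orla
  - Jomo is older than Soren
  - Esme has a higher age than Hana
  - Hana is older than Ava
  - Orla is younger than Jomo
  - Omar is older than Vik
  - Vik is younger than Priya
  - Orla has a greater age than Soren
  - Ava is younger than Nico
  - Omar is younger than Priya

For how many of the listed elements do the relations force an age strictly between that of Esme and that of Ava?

The relations place Ava below Esme. An element lies strictly between them when it is forced above Ava and also forced below Esme.
Above Ava: {Nico, Hana}. Below Esme: {Vik, Omar, Soren, Nico, Priya, Orla, Hana}.
Intersection: {Nico, Hana} — 2.

2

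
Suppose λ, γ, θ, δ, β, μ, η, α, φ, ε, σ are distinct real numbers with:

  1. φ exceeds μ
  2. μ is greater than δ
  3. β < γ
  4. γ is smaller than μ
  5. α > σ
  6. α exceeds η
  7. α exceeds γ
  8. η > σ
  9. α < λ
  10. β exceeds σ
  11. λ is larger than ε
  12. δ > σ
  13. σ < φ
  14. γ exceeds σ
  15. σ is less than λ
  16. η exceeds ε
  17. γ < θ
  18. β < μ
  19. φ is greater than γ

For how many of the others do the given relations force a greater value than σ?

9

From σ the given relations immediately reach β, δ, γ, η, α, φ, λ.
From those, θ, μ — 9 in total.
No other element is forced above σ by the given relations, so the count is 9.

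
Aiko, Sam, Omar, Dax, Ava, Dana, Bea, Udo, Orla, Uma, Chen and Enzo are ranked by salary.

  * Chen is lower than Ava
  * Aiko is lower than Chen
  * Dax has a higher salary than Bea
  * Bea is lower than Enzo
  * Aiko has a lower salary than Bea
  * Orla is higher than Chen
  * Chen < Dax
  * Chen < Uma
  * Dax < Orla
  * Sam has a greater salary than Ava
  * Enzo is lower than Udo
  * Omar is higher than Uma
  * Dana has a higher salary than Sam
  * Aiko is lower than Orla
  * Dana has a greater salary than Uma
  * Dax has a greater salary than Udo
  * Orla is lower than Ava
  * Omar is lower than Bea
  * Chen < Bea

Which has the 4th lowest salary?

The consecutive relations fix a unique order: Aiko < Chen < Uma < Omar < Bea < Enzo < Udo < Dax < Orla < Ava < Sam < Dana.
Counting 4 from the smallest end gives Omar.

Omar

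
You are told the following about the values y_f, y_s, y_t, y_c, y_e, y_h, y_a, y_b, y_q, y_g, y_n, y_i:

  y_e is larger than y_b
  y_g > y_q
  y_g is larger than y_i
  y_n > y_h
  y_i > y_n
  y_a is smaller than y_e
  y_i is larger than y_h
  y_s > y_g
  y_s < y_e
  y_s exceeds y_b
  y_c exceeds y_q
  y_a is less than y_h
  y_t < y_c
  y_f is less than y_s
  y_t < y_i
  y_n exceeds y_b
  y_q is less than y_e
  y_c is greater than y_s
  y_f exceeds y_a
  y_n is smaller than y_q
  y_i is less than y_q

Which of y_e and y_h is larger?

y_h < y_n and y_n < y_i give y_h < y_i.
Then y_i < y_q extends the chain to y_q.
With y_q < y_g: y_h < y_n < y_i < y_q < y_g.
With y_g < y_s: y_h < y_n < y_i < y_q < y_g < y_s.
Then y_s < y_e extends the chain to y_e.
So y_h < y_e; y_e is the larger of the two.

y_e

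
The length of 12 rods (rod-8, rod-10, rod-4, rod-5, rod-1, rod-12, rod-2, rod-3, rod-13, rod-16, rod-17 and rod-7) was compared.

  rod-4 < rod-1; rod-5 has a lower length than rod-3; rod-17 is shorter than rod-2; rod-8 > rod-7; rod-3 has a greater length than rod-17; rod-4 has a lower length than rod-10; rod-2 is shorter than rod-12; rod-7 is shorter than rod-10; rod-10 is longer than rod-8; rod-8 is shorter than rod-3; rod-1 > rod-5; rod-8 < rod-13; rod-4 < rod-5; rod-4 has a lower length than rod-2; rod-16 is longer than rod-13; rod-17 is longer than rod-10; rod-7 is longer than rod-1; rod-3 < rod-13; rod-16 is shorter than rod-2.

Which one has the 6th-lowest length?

Piecing the relations together gives one ordering: rod-4 < rod-5 < rod-1 < rod-7 < rod-8 < rod-10 < rod-17 < rod-3 < rod-13 < rod-16 < rod-2 < rod-12.
The 6th smallest is rod-10.

rod-10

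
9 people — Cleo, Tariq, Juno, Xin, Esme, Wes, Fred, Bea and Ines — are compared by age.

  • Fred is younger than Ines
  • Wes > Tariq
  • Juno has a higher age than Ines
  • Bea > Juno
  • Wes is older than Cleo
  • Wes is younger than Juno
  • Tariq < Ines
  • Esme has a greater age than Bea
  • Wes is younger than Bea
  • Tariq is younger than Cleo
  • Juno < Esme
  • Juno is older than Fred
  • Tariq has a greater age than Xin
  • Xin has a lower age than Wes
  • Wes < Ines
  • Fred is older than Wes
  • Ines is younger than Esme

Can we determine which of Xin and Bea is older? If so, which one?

Bea

Xin < Tariq and Tariq < Cleo give Xin < Cleo.
Then Cleo < Wes extends the chain to Wes.
Then Wes < Fred extends the chain to Fred.
With Fred < Ines: Xin < Tariq < Cleo < Wes < Fred < Ines.
Then Ines < Juno extends the chain to Juno.
With Juno < Bea: Xin < Tariq < Cleo < Wes < Fred < Ines < Juno < Bea.
So Bea is older.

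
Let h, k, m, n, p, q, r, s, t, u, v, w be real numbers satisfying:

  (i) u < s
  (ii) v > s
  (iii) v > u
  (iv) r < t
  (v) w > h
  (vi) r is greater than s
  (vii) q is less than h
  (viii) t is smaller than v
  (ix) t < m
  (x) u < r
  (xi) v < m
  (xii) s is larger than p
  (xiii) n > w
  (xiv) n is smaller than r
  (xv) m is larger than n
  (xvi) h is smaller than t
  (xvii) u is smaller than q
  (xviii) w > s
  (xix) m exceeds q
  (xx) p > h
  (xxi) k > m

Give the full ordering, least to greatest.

The consecutive links are each given: u < q; q < h; h < p; p < s; s < w; w < n; n < r; r < t; t < v; v < m; m < k.

u < q < h < p < s < w < n < r < t < v < m < k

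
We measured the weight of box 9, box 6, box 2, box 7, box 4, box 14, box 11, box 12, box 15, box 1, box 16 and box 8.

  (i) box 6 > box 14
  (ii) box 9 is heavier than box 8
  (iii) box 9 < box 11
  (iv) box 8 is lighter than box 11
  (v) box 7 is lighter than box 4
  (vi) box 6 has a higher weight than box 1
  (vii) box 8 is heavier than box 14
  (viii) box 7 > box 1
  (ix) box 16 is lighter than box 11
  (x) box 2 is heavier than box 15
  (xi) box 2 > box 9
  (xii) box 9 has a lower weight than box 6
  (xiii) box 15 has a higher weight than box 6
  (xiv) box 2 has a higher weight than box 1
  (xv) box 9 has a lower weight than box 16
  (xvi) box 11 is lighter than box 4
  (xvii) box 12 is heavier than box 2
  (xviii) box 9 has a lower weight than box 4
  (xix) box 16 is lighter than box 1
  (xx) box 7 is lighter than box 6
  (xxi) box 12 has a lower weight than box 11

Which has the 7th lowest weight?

box 6

The consecutive relations fix a unique order: box 14 < box 8 < box 9 < box 16 < box 1 < box 7 < box 6 < box 15 < box 2 < box 12 < box 11 < box 4.
Counting 7 from the smallest end gives box 6.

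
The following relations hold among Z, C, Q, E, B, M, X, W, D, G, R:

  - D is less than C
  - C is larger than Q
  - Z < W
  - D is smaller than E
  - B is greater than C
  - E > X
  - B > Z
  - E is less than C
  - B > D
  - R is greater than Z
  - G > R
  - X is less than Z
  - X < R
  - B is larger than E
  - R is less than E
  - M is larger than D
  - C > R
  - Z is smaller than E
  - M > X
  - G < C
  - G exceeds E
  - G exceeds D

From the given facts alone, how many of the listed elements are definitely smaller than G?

5

The elements the relations force below G are X, Z, D, R, E — no chain reaches any other.
That is 5.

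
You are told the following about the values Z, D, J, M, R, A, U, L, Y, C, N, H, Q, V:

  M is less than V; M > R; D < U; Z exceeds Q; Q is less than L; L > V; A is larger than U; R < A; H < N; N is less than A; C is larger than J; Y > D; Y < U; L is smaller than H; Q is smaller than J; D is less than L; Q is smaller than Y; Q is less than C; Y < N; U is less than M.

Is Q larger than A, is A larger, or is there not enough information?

Link the given pairs in sequence: Q < Y; Y < U; U < M; M < V; V < L; L < H; H < N; N < A.
Chaining these gives Q < Y < U < M < V < L < H < N < A.
So A is larger.

A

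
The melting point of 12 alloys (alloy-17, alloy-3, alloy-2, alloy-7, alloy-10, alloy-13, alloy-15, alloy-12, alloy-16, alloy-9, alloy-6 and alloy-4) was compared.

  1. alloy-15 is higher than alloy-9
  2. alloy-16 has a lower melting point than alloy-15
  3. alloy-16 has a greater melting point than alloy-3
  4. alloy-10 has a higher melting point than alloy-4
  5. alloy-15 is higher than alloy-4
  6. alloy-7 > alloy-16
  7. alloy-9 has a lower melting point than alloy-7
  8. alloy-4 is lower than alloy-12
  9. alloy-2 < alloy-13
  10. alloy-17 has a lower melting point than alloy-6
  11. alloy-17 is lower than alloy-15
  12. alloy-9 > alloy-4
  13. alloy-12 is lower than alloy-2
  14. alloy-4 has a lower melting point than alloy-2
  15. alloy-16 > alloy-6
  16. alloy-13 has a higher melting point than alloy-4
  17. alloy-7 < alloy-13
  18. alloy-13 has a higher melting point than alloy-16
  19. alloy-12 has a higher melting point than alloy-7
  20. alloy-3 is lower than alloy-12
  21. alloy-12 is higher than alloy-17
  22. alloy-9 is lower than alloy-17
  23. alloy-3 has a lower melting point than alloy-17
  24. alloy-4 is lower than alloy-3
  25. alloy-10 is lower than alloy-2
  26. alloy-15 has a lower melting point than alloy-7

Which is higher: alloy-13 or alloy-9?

alloy-9 < alloy-17 and alloy-17 < alloy-6 give alloy-9 < alloy-6.
Then alloy-6 < alloy-16 extends the chain to alloy-16.
With alloy-16 < alloy-15: alloy-9 < alloy-17 < alloy-6 < alloy-16 < alloy-15.
Then alloy-15 < alloy-7 extends the chain to alloy-7.
Then alloy-7 < alloy-12 extends the chain to alloy-12.
With alloy-12 < alloy-2: alloy-9 < alloy-17 < alloy-6 < alloy-16 < alloy-15 < alloy-7 < alloy-12 < alloy-2.
With alloy-2 < alloy-13: alloy-9 < alloy-17 < alloy-6 < alloy-16 < alloy-15 < alloy-7 < alloy-12 < alloy-2 < alloy-13.
So alloy-9 < alloy-13; alloy-13 is the higher of the two.

alloy-13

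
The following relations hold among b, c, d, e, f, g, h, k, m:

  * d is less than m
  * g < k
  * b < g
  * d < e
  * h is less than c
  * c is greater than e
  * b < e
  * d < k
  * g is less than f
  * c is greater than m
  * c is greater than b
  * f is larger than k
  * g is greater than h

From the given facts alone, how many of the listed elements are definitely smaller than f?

5

Directly below f: g, k.
One step further: d, h, b (5 so far).
No other element is forced below f by the given relations, so the count is 5.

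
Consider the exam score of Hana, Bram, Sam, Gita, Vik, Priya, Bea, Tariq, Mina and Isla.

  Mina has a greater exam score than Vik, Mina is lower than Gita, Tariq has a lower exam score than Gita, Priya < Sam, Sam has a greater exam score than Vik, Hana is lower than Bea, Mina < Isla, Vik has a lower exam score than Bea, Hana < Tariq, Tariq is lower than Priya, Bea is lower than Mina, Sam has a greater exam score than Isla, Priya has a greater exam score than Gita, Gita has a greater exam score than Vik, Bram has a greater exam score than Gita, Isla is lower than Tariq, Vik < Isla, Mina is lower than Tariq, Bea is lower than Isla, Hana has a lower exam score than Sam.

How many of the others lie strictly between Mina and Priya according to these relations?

3

Chaining upward from Mina reaches: Isla, Tariq, Gita, Bram, Sam.
Chaining downward from Priya reaches: Vik, Hana, Bea, Isla, Tariq, Gita.
Strictly between Mina and Priya are those in both lists: Isla, Tariq, Gita — 3 elements.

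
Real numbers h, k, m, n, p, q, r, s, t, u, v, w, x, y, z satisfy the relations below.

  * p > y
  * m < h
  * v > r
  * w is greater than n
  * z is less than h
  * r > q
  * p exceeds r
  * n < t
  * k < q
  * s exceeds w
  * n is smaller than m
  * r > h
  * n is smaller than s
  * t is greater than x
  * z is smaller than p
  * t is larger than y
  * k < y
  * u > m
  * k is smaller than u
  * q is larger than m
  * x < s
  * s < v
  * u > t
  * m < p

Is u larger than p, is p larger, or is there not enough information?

undetermined

Following every chain through u: below u we get k, n, y, m, x, t.
p is not reached, and no chain runs the other way from p to u.
So the given relations leave the order of u and p undetermined.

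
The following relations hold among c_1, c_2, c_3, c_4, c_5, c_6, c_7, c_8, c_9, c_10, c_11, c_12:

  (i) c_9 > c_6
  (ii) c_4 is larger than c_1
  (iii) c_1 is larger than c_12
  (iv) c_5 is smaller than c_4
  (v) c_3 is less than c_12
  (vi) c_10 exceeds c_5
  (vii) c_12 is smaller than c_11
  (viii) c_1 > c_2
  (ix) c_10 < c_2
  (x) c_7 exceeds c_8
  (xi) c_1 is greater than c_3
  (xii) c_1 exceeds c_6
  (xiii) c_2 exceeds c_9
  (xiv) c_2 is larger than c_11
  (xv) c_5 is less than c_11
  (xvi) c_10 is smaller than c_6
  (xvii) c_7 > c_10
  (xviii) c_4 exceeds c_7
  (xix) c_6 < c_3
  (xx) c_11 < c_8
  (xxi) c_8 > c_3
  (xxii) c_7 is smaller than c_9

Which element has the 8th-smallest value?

c_7

The consecutive relations fix a unique order: c_5 < c_10 < c_6 < c_3 < c_12 < c_11 < c_8 < c_7 < c_9 < c_2 < c_1 < c_4.
The 8th smallest is c_7.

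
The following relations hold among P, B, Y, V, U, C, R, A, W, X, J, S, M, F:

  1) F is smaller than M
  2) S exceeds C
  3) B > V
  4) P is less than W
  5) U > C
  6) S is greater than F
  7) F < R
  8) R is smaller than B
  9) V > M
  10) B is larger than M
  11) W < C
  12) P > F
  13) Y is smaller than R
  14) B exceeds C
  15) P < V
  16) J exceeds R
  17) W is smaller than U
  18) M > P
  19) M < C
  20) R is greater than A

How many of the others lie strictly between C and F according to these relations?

The relations place F below C. An element lies strictly between them when it is forced above F and also forced below C.
Above F: {P, W, M, V, R, S, B, U, J}. Below C: {P, W, M}.
Intersection: {P, W, M} — 3.

3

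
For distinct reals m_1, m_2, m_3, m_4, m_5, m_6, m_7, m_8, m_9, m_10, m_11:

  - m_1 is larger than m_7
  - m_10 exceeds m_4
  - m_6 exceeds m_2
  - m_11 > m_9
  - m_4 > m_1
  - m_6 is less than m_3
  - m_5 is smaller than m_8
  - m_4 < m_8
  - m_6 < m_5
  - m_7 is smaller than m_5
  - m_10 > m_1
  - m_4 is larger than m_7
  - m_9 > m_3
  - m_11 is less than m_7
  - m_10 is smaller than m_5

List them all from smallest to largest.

m_2 < m_6 < m_3 < m_9 < m_11 < m_7 < m_1 < m_4 < m_10 < m_5 < m_8

The consecutive links are each given: m_2 < m_6; m_6 < m_3; m_3 < m_9; m_9 < m_11; m_11 < m_7; m_7 < m_1; m_1 < m_4; m_4 < m_10; m_10 < m_5; m_5 < m_8.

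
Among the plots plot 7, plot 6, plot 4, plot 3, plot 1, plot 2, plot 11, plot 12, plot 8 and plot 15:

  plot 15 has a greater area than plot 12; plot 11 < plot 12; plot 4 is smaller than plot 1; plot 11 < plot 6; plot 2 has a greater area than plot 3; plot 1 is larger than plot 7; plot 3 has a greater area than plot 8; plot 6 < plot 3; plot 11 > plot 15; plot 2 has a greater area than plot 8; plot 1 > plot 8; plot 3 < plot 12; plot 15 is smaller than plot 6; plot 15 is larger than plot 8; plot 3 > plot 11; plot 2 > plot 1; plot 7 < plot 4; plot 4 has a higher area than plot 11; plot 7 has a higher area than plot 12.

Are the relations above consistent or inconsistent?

inconsistent

Chaining the given relations yields plot 15 < plot 11 < plot 6 < plot 3 < plot 12, so plot 15 < plot 12. But one relation states plot 12 < plot 15. These cannot both hold.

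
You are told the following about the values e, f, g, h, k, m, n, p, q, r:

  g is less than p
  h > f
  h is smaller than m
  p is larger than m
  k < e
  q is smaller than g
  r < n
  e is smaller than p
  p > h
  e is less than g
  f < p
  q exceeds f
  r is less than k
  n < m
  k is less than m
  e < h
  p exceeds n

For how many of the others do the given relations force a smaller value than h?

Directly below h: f, e.
One step further: k (3 so far).
One step further: r (4 so far).
Nothing else is reachable below h; 4 in all.

4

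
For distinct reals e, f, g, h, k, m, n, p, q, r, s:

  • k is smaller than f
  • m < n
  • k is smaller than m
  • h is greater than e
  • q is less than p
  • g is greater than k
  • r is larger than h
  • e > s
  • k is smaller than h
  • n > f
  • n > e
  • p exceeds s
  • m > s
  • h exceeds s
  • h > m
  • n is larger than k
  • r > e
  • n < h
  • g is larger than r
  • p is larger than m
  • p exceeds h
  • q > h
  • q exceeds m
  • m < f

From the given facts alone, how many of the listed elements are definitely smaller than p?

8

From p the given relations immediately reach s, m, h, q.
From those, k, e, n — 7 in total.
From those, f — 8 in total.
Nothing else is reachable below p; 8 in all.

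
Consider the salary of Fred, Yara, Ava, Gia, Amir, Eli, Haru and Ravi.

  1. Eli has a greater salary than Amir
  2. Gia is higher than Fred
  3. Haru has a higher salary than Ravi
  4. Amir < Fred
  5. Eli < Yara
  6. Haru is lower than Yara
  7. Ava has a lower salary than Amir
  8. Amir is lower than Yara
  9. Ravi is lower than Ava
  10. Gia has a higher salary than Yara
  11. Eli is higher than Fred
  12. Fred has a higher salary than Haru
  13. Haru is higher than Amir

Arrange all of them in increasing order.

Nothing is placed below Ravi, so it is least; from there Ravi < Ava; Ava < Amir; Amir < Haru; Haru < Fred; Fred < Eli; Eli < Yara; Yara < Gia, each given directly.

Ravi < Ava < Amir < Haru < Fred < Eli < Yara < Gia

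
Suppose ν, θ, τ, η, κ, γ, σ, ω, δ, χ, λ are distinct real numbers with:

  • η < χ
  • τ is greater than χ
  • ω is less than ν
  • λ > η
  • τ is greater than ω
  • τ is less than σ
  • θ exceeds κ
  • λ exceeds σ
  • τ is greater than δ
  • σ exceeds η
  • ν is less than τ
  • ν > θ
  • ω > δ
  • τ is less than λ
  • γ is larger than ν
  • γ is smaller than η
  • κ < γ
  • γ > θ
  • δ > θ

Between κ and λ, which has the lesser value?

κ < θ < δ < ω < ν < γ < η < χ < τ < σ < λ, by transitivity through θ, δ, ω, ν, γ, η, χ, τ, σ.
So κ < λ; κ is the smaller of the two.

κ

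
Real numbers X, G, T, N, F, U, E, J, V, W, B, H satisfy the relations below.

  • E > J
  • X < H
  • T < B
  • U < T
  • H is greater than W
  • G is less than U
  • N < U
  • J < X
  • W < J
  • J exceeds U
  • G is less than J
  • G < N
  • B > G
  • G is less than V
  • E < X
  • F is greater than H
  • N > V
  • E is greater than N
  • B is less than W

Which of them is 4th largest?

E

Chaining the given pairs: G < V < N < U < T < B < W < J < E < X < H < F.
The 4th largest is E.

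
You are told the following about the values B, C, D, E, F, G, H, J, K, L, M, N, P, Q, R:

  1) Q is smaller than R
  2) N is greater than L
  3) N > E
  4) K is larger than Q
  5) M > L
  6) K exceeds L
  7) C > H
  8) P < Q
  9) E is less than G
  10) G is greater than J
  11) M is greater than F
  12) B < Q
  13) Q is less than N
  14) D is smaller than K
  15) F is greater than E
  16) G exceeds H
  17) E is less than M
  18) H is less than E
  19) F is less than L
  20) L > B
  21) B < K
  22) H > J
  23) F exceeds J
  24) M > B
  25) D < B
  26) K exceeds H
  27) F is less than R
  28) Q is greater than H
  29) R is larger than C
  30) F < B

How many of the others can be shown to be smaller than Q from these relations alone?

7

The elements the relations force below Q are J, H, P, D, E, F, B — no chain reaches any other.
That is 7.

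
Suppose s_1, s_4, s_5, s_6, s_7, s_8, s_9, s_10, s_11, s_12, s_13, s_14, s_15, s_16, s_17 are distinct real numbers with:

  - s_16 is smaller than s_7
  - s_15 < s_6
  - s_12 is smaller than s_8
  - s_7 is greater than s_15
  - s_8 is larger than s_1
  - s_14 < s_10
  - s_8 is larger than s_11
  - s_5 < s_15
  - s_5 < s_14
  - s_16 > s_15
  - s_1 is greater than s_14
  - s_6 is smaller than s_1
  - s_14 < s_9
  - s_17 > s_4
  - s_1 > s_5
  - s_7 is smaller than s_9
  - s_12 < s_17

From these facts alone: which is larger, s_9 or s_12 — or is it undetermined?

undetermined

Following every chain through s_9: below s_9 we get s_5, s_15, s_14, s_16, s_7.
s_12 is not reached, and no chain runs the other way from s_12 to s_9.
So the given relations leave the order of s_9 and s_12 undetermined.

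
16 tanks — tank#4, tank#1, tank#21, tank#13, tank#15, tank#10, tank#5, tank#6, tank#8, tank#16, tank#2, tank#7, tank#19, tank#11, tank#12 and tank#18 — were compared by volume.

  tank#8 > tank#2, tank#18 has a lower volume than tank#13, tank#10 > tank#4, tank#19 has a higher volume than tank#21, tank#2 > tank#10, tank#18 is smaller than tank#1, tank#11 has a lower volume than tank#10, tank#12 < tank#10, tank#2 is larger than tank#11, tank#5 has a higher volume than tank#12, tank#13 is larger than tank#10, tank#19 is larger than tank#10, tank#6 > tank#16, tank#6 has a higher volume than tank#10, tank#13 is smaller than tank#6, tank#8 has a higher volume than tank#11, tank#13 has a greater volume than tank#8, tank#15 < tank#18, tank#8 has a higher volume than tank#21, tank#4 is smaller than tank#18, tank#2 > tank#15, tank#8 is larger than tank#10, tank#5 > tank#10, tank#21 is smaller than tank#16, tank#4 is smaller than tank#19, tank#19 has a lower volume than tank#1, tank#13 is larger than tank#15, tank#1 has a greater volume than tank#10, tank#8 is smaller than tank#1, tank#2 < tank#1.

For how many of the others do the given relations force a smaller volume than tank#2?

The elements the relations force below tank#2 are tank#15, tank#12, tank#11, tank#4, tank#10 — no chain reaches any other.
That is 5.

5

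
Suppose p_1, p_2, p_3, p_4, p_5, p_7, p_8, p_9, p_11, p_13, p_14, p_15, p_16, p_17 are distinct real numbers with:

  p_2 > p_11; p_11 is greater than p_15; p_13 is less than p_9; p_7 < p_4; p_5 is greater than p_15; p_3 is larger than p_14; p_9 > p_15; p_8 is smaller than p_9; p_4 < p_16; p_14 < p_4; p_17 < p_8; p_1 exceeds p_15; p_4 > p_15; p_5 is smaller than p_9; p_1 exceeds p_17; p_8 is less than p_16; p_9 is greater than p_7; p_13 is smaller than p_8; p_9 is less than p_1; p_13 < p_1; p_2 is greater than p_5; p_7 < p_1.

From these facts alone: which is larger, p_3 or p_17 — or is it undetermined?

Following every chain through p_17: above p_17 we get p_8, p_9, p_1, p_16.
p_3 is not reached, and no chain runs the other way from p_3 to p_17.
So the given relations leave the order of p_17 and p_3 undetermined.

undetermined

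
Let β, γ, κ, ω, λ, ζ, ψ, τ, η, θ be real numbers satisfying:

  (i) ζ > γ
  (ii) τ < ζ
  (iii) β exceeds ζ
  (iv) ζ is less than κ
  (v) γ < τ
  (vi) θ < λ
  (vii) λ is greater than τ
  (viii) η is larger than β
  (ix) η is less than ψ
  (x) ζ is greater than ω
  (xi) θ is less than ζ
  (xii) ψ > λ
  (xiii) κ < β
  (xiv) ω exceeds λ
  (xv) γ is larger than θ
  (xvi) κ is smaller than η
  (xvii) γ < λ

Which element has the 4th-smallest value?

Piecing the relations together gives one ordering: θ < γ < τ < λ < ω < ζ < κ < β < η < ψ.
Counting 4 from the smallest end gives λ.

λ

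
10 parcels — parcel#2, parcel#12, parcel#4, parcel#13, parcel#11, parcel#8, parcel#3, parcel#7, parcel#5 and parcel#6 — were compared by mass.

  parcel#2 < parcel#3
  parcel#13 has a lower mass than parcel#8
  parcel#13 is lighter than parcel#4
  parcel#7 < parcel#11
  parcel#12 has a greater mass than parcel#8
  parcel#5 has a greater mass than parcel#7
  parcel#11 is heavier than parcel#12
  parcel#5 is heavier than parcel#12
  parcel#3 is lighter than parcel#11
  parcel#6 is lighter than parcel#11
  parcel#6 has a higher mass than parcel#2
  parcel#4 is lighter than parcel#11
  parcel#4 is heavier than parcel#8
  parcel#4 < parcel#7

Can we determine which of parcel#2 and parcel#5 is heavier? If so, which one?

Following every chain through parcel#2: above parcel#2 we get parcel#6, parcel#3, parcel#11.
parcel#5 is not reached, and no chain runs the other way from parcel#5 to parcel#2.
So the given relations leave the order of parcel#2 and parcel#5 undetermined.

undetermined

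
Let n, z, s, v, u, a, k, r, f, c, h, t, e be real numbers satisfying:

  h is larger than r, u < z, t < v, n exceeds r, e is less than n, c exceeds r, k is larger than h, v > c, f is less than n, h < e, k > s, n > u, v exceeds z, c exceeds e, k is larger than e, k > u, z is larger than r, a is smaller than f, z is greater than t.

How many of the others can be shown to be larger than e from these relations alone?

Directly above e: k, c, n.
One step further: v (4 so far).
No other element is forced above e by the given relations, so the count is 4.

4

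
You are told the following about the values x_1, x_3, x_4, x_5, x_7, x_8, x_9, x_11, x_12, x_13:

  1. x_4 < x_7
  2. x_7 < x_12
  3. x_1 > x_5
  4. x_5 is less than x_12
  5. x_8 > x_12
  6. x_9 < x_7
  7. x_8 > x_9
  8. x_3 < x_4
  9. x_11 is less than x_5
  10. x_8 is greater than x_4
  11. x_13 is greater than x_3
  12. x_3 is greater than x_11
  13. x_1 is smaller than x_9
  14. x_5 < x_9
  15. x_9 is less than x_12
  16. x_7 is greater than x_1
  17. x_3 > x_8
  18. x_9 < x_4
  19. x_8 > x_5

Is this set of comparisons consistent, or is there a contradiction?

inconsistent

We have x_3 < x_4 stated directly, yet also x_4 < x_7 < x_12 < x_8 < x_3 by chaining the others — so x_4 < x_3. Contradiction.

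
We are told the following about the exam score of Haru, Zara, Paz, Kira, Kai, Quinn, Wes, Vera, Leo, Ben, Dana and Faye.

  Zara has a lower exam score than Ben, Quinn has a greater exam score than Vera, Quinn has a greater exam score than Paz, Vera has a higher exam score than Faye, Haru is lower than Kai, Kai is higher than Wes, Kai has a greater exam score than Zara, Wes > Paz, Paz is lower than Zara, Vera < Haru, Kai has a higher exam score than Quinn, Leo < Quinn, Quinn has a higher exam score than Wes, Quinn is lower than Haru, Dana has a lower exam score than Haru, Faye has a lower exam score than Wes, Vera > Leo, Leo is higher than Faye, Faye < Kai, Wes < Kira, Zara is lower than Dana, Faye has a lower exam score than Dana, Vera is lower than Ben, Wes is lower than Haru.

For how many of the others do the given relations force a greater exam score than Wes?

4

The elements the relations force above Wes are Kira, Quinn, Haru, Kai — no chain reaches any other.
That is 4.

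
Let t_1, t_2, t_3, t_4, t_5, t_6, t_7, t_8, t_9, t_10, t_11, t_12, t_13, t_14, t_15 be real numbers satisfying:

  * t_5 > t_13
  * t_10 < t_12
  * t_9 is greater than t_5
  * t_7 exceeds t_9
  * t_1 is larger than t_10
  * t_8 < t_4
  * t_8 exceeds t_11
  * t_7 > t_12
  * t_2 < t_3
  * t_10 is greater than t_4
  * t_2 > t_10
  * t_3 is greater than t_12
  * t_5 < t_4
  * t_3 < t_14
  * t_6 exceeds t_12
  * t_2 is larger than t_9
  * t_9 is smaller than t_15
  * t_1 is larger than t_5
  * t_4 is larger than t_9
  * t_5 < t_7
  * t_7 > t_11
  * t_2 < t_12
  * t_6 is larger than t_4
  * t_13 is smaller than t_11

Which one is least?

t_13

t_11 is not least since t_13 < t_11; t_5 is not least since t_13 < t_5; t_8 is not least since t_11 < t_8; t_9 is not least since t_5 < t_9; t_4 is not least since t_5 < t_4; t_10 is not least since t_4 < t_10; t_2 is not least since t_10 < t_2; t_15 is not least since t_9 < t_15; t_12 is not least since t_2 < t_12; t_7 is not least since t_12 < t_7; t_3 is not least since t_12 < t_3; t_1 is not least since t_10 < t_1; t_6 is not least since t_4 < t_6; t_14 is not least since t_3 < t_14.
Only t_13 has nothing below it, so t_13 is the least.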